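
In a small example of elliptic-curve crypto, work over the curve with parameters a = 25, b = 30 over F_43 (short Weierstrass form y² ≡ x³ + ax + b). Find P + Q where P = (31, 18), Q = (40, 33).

(13, 12)

(31, 18) + (40, 33). λ = (33 - 18)/(40 - 31) ≡ 15/9 mod 43. 9⁻¹ ≡ 24 (mod 43), so λ ≡ 16.
  x = λ² - 31 - 40 = 256 - 71 ≡ 13; y = λ·(31 - 13) - 18 ≡ 12. → (13, 12)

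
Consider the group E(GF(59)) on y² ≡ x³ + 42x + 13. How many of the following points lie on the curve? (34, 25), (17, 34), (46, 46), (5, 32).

2

(34, 25): 25² ≡ 35, rhs ≡ 35 → on.
(17, 34): 34² ≡ 35, rhs ≡ 35 → on.
(46, 46): 46² ≡ 51, rhs ≡ 43 → off.
(5, 32): 32² ≡ 21, rhs ≡ 53 → off.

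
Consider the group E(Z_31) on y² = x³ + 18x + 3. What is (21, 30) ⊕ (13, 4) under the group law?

(21, 30) + (13, 4). λ = (4 - 30)/(13 - 21) ≡ 5/23 mod 31. 23⁻¹ ≡ 27 (mod 31) since 23·27 = 621 ≡ 1, so λ ≡ 11.
  x = λ² - 21 - 13 = 121 - 34 ≡ 25; y = λ·(21 - 25) - 30 ≡ 19. → (25, 19)

(25, 19)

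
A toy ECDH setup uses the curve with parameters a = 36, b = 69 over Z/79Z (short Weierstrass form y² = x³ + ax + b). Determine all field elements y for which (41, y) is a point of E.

x³ + 36x + 69 = 70466 ≡ 77 (mod 79).
77 is a non-residue mod 79; no y exists.

none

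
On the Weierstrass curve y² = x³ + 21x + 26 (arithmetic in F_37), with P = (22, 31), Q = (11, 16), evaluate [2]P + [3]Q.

(27, 0)

First 2P:
Repeated addition: build up to 2P.
2P: tangent at (22, 31): λ = (3·22² + 21)/(2·31) ≡ 30/25. 25⁻¹ ≡ 3 (mod 37), so λ ≡ 30·3 ≡ 16.
  x = λ² - 22 - 22 = 256 - 44 ≡ 27; y = λ·(22 - 27) - 31 ≡ 0. → (27, 0)
2P = (27, 0).
Next 3Q:
Repeated addition: build up to 3Q.
2Q: tangent at (11, 16): λ = (3·11² + 21)/(2·16) ≡ 14/32. 32⁻¹ ≡ 22 (mod 37) since 32·22 = 704 ≡ 1, so λ ≡ 14·22 ≡ 12.
  x = λ² - 11 - 11 = 144 - 22 ≡ 11; y = λ·(11 - 11) - 16 ≡ 21. → (11, 21)
3Q: (11, 21) + (11, 16): same x and y₁ ≡ -y₂, so the sum is ∞.
3Q = ∞.
Finally 2P + 3Q:
(27, 0) + ∞ = (27, 0) (identity).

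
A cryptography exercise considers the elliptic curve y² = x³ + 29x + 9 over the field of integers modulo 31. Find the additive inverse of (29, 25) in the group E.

(29, 6)

-(29, 25) = (29, -25 mod 31) = (29, 6).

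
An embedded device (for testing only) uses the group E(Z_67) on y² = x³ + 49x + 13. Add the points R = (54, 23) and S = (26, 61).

(22, 58)

(54, 23) + (26, 61). λ = (61 - 23)/(26 - 54) ≡ 38/39 mod 67. 39⁻¹ ≡ 55 (mod 67) since 39·55 = 2145 ≡ 1, so λ ≡ 13.
  x = λ² - 54 - 26 = 169 - 80 ≡ 22; y = λ·(54 - 22) - 23 ≡ 58. → (22, 58)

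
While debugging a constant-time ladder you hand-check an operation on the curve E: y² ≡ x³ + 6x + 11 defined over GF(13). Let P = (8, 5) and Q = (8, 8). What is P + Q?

The two points share x = 8 and their y-coordinates satisfy 5 + 8 ≡ 0 (mod 13), so they are inverses. Their sum is 𝒪.

O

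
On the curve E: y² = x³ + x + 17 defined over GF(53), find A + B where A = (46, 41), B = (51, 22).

(46, 41) + (51, 22). λ = (22 - 41)/(51 - 46) ≡ 34/5 mod 53. 5⁻¹ ≡ 32 (mod 53), so λ ≡ 28.
  x = λ² - 46 - 51 = 784 - 97 ≡ 51; y = λ·(46 - 51) - 41 ≡ 31. → (51, 31)

(51, 31)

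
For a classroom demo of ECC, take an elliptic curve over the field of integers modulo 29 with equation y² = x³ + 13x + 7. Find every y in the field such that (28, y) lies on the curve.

x³ + 13x + 7 = 22323 ≡ 22 (mod 29).
Square roots of 22 mod 29: 14 and 15 (since 14² = 196 ≡ 22).

14, 15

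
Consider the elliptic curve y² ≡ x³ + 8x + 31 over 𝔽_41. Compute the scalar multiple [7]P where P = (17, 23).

(17, 18)

Double-and-add on 7 = (111)₂. Start with P = (17, 23) for the leading 1-bit.
double: tangent at (17, 23): λ = (3·17² + 8)/(2·23) ≡ 14/5. 5⁻¹ ≡ 33 (mod 41) since 5·33 = 165 ≡ 1, so λ ≡ 14·33 ≡ 11.
  x = λ² - 17 - 17 = 121 - 34 ≡ 5; y = λ·(17 - 5) - 23 ≡ 27. → (5, 27)
add P: (5, 27) + (17, 23). λ = (23 - 27)/(17 - 5) ≡ 37/12 mod 41. 12⁻¹ ≡ 24 (mod 41), so λ ≡ 27.
  x = λ² - 5 - 17 = 729 - 22 ≡ 10; y = λ·(5 - 10) - 27 ≡ 2. → (10, 2)
double: tangent at (10, 2): λ = (3·10² + 8)/(2·2) ≡ 21/4. 4⁻¹ ≡ 31 (mod 41), so λ ≡ 21·31 ≡ 36.
  x = λ² - 10 - 10 = 1296 - 20 ≡ 5; y = λ·(10 - 5) - 2 ≡ 14. → (5, 14)
add P: (5, 14) + (17, 23). λ = (23 - 14)/(17 - 5) ≡ 9/12 mod 41. 12⁻¹ ≡ 24 (mod 41), so λ ≡ 11.
  x = λ² - 5 - 17 = 121 - 22 ≡ 17; y = λ·(5 - 17) - 14 ≡ 18. → (17, 18)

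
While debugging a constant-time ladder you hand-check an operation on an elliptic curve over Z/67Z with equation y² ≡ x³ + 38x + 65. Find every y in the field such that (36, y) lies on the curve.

x³ + 38x + 65 = 48089 ≡ 50 (mod 67).
50 is a non-residue mod 67; no y exists.

none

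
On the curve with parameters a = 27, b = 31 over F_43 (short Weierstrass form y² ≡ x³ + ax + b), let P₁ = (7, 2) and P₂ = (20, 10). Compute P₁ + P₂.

(9, 10)

(7, 2) + (20, 10). λ = (10 - 2)/(20 - 7) ≡ 8/13 mod 43. 13⁻¹ ≡ 10 (mod 43) since 13·10 = 130 ≡ 1, so λ ≡ 37.
  x = λ² - 7 - 20 = 1369 - 27 ≡ 9; y = λ·(7 - 9) - 2 ≡ 10. → (9, 10)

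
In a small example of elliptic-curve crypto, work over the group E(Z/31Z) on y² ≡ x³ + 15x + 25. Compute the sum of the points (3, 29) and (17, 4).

(3, 29) + (17, 4). λ = (4 - 29)/(17 - 3) ≡ 6/14 mod 31. 14⁻¹ ≡ 20 (mod 31), so λ ≡ 27.
  x = λ² - 3 - 17 = 729 - 20 ≡ 27; y = λ·(3 - 27) - 29 ≡ 5. → (27, 5)

(27, 5)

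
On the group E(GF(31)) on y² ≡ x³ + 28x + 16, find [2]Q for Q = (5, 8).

tangent at (5, 8): λ = (3·5² + 28)/(2·8) ≡ 10/16. 16⁻¹ ≡ 2 (mod 31) since 16·2 = 32 ≡ 1, so λ ≡ 10·2 ≡ 20.
  x = λ² - 5 - 5 = 400 - 10 ≡ 18; y = λ·(5 - 18) - 8 ≡ 11. → (18, 11)

(18, 11)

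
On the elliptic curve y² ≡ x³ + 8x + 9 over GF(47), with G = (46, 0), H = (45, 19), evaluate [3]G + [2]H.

First 3G:
Repeated addition: build up to 3G.
2G: (46, 0) + (46, 0): same x and y₁ ≡ -y₂, so the sum is ∞.
3G: ∞ + (46, 0) = (46, 0) (identity).
3G = (46, 0).
Next 2H:
Repeated addition: build up to 2H.
2H: tangent at (45, 19): λ = (3·45² + 8)/(2·19) ≡ 20/38. 38⁻¹ ≡ 26 (mod 47) since 38·26 = 988 ≡ 1, so λ ≡ 20·26 ≡ 3.
  x = λ² - 45 - 45 = 9 - 90 ≡ 13; y = λ·(45 - 13) - 19 ≡ 30. → (13, 30)
2H = (13, 30).
Finally 3G + 2H:
(46, 0) + (13, 30). λ = (30 - 0)/(13 - 46) ≡ 30/14 mod 47. 14⁻¹ ≡ 37 (mod 47), so λ ≡ 29.
  x = λ² - 46 - 13 = 841 - 59 ≡ 30; y = λ·(46 - 30) - 0 ≡ 41. → (30, 41)

(30, 41)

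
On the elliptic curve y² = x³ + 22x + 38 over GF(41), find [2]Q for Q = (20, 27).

(22, 31)

tangent at (20, 27): λ = (3·20² + 22)/(2·27) ≡ 33/13. 13⁻¹ ≡ 19 (mod 41) since 13·19 = 247 ≡ 1, so λ ≡ 33·19 ≡ 12.
  x = λ² - 20 - 20 = 144 - 40 ≡ 22; y = λ·(20 - 22) - 27 ≡ 31. → (22, 31)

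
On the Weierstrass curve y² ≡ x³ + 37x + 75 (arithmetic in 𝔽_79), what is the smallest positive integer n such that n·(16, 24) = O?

2P: tangent at (16, 24): λ = (3·16² + 37)/(2·24) ≡ 15/48. 48⁻¹ ≡ 28 (mod 79), so λ ≡ 15·28 ≡ 25.
  x = λ² - 16 - 16 = 625 - 32 ≡ 40; y = λ·(16 - 40) - 24 ≡ 8. → (40, 8)
3P: (40, 8) + (16, 24). λ = (24 - 8)/(16 - 40) ≡ 16/55 mod 79. 55⁻¹ ≡ 23 (mod 79) since 55·23 = 1265 ≡ 1, so λ ≡ 52.
  x = λ² - 40 - 16 = 2704 - 56 ≡ 41; y = λ·(40 - 41) - 8 ≡ 19. → (41, 19)
4P: (41, 19) + (16, 24). λ = (24 - 19)/(16 - 41) ≡ 5/54 mod 79. 54⁻¹ ≡ 60 (mod 79), so λ ≡ 63.
  x = λ² - 41 - 16 = 3969 - 57 ≡ 41; y = λ·(41 - 41) - 19 ≡ 60. → (41, 60)
5P: (41, 60) + (16, 24). λ = (24 - 60)/(16 - 41) ≡ 43/54 mod 79. 54⁻¹ ≡ 60 (mod 79), so λ ≡ 52.
  x = λ² - 41 - 16 = 2704 - 57 ≡ 40; y = λ·(41 - 40) - 60 ≡ 71. → (40, 71)
6P: (40, 71) + (16, 24). λ = (24 - 71)/(16 - 40) ≡ 32/55 mod 79. 55⁻¹ ≡ 23 (mod 79), so λ ≡ 25.
  x = λ² - 40 - 16 = 625 - 56 ≡ 16; y = λ·(40 - 16) - 71 ≡ 55. → (16, 55)
7P: (16, 55) + (16, 24): same x and y₁ ≡ -y₂, so the sum is O.
7P = O, so the order is 7.

7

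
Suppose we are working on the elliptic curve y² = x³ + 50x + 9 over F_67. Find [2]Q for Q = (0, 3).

(62, 61)

tangent at (0, 3): λ = (3·0² + 50)/(2·3) ≡ 50/6. 6⁻¹ ≡ 56 (mod 67), so λ ≡ 50·56 ≡ 53.
  x = λ² - 0 - 0 = 2809 - 0 ≡ 62; y = λ·(0 - 62) - 3 ≡ 61. → (62, 61)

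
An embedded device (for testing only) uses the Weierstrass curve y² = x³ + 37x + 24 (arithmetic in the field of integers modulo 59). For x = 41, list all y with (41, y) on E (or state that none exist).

x³ + 37x + 24 = 70462 ≡ 16 (mod 59).
Square roots of 16 mod 59: 4 and 55 (since 4² = 16 ≡ 16).

4, 55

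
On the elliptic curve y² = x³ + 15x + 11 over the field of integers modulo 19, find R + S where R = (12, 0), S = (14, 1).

(17, 7)

(12, 0) + (14, 1). λ = (1 - 0)/(14 - 12) ≡ 1/2 mod 19. 2⁻¹ ≡ 10 (mod 19), so λ ≡ 10.
  x = λ² - 12 - 14 = 100 - 26 ≡ 17; y = λ·(12 - 17) - 0 ≡ 7. → (17, 7)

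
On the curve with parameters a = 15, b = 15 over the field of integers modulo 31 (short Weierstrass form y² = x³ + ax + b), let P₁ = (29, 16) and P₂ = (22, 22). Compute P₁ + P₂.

(29, 16) + (22, 22). λ = (22 - 16)/(22 - 29) ≡ 6/24 mod 31. 24⁻¹ ≡ 22 (mod 31) since 24·22 = 528 ≡ 1, so λ ≡ 8.
  x = λ² - 29 - 22 = 64 - 51 ≡ 13; y = λ·(29 - 13) - 16 ≡ 19. → (13, 19)

(13, 19)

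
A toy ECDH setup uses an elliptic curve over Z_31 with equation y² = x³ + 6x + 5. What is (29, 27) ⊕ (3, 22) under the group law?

(29, 27) + (3, 22). λ = (22 - 27)/(3 - 29) ≡ 26/5 mod 31. 5⁻¹ ≡ 25 (mod 31), so λ ≡ 30.
  x = λ² - 29 - 3 = 900 - 32 ≡ 0; y = λ·(29 - 0) - 27 ≡ 6. → (0, 6)

(0, 6)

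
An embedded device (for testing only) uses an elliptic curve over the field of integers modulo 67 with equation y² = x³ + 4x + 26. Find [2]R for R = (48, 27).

(54, 16)

tangent at (48, 27): λ = (3·48² + 4)/(2·27) ≡ 15/54. 54⁻¹ ≡ 36 (mod 67) since 54·36 = 1944 ≡ 1, so λ ≡ 15·36 ≡ 4.
  x = λ² - 48 - 48 = 16 - 96 ≡ 54; y = λ·(48 - 54) - 27 ≡ 16. → (54, 16)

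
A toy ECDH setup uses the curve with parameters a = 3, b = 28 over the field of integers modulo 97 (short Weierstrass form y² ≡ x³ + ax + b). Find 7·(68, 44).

(87, 68)

Write P = (68, 44).
Repeated addition: build up to 7P.
2P: tangent at (68, 44): λ = (3·68² + 3)/(2·44) ≡ 4/88. 88⁻¹ ≡ 43 (mod 97), so λ ≡ 4·43 ≡ 75.
  x = λ² - 68 - 68 = 5625 - 136 ≡ 57; y = λ·(68 - 57) - 44 ≡ 5. → (57, 5)
3P: (57, 5) + (68, 44). λ = (44 - 5)/(68 - 57) ≡ 39/11 mod 97. 11⁻¹ ≡ 53 (mod 97), so λ ≡ 30.
  x = λ² - 57 - 68 = 900 - 125 ≡ 96; y = λ·(57 - 96) - 5 ≡ 86. → (96, 86)
4P: (96, 86) + (68, 44). λ = (44 - 86)/(68 - 96) ≡ 55/69 mod 97. 69⁻¹ ≡ 45 (mod 97), so λ ≡ 50.
  x = λ² - 96 - 68 = 2500 - 164 ≡ 8; y = λ·(96 - 8) - 86 ≡ 46. → (8, 46)
5P: (8, 46) + (68, 44). λ = (44 - 46)/(68 - 8) ≡ 95/60 mod 97. 60⁻¹ ≡ 76 (mod 97), so λ ≡ 42.
  x = λ² - 8 - 68 = 1764 - 76 ≡ 39; y = λ·(8 - 39) - 46 ≡ 10. → (39, 10)
6P: (39, 10) + (68, 44). λ = (44 - 10)/(68 - 39) ≡ 34/29 mod 97. 29⁻¹ ≡ 87 (mod 97), so λ ≡ 48.
  x = λ² - 39 - 68 = 2304 - 107 ≡ 63; y = λ·(39 - 63) - 10 ≡ 2. → (63, 2)
7P: (63, 2) + (68, 44). λ = (44 - 2)/(68 - 63) ≡ 42/5 mod 97. 5⁻¹ ≡ 39 (mod 97) since 5·39 = 195 ≡ 1, so λ ≡ 86.
  x = λ² - 63 - 68 = 7396 - 131 ≡ 87; y = λ·(63 - 87) - 2 ≡ 68. → (87, 68)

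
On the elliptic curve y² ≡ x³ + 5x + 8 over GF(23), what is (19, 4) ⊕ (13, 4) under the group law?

(14, 19)

(19, 4) + (13, 4). λ = (4 - 4)/(13 - 19) ≡ 0/17 mod 23. 17⁻¹ ≡ 19 (mod 23), so λ ≡ 0.
  x = λ² - 19 - 13 = 0 - 32 ≡ 14; y = λ·(19 - 14) - 4 ≡ 19. → (14, 19)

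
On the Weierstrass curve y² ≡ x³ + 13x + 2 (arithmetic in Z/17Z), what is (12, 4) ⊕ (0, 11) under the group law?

(9, 7)

(12, 4) + (0, 11). λ = (11 - 4)/(0 - 12) ≡ 7/5 mod 17. 5⁻¹ ≡ 7 (mod 17), so λ ≡ 15.
  x = λ² - 12 - 0 = 225 - 12 ≡ 9; y = λ·(12 - 9) - 4 ≡ 7. → (9, 7)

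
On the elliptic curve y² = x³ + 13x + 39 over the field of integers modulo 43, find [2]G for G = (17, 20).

tangent at (17, 20): λ = (3·17² + 13)/(2·20) ≡ 20/40. 40⁻¹ ≡ 14 (mod 43), so λ ≡ 20·14 ≡ 22.
  x = λ² - 17 - 17 = 484 - 34 ≡ 20; y = λ·(17 - 20) - 20 ≡ 0. → (20, 0)

(20, 0)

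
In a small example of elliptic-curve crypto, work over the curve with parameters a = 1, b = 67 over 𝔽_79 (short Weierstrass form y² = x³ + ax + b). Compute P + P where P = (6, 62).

(6, 17)

tangent at (6, 62): λ = (3·6² + 1)/(2·62) ≡ 30/45. 45⁻¹ ≡ 72 (mod 79), so λ ≡ 30·72 ≡ 27.
  x = λ² - 6 - 6 = 729 - 12 ≡ 6; y = λ·(6 - 6) - 62 ≡ 17. → (6, 17)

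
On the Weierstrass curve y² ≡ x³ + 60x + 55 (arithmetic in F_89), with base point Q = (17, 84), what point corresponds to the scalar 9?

Repeated addition: build up to 9Q.
2Q: tangent at (17, 84): λ = (3·17² + 60)/(2·84) ≡ 37/79. 79⁻¹ ≡ 80 (mod 89) since 79·80 = 6320 ≡ 1, so λ ≡ 37·80 ≡ 23.
  x = λ² - 17 - 17 = 529 - 34 ≡ 50; y = λ·(17 - 50) - 84 ≡ 47. → (50, 47)
3Q: (50, 47) + (17, 84). λ = (84 - 47)/(17 - 50) ≡ 37/56 mod 89. 56⁻¹ ≡ 62 (mod 89), so λ ≡ 69.
  x = λ² - 50 - 17 = 4761 - 67 ≡ 66; y = λ·(50 - 66) - 47 ≡ 6. → (66, 6)
4Q: (66, 6) + (17, 84). λ = (84 - 6)/(17 - 66) ≡ 78/40 mod 89. 40⁻¹ ≡ 69 (mod 89) since 40·69 = 2760 ≡ 1, so λ ≡ 42.
  x = λ² - 66 - 17 = 1764 - 83 ≡ 79; y = λ·(66 - 79) - 6 ≡ 71. → (79, 71)
5Q: (79, 71) + (17, 84). λ = (84 - 71)/(17 - 79) ≡ 13/27 mod 89. 27⁻¹ ≡ 33 (mod 89), so λ ≡ 73.
  x = λ² - 79 - 17 = 5329 - 96 ≡ 71; y = λ·(79 - 71) - 71 ≡ 68. → (71, 68)
6Q: (71, 68) + (17, 84). λ = (84 - 68)/(17 - 71) ≡ 16/35 mod 89. 35⁻¹ ≡ 28 (mod 89), so λ ≡ 3.
  x = λ² - 71 - 17 = 9 - 88 ≡ 10; y = λ·(71 - 10) - 68 ≡ 26. → (10, 26)
7Q: (10, 26) + (17, 84). λ = (84 - 26)/(17 - 10) ≡ 58/7 mod 89. 7⁻¹ ≡ 51 (mod 89), so λ ≡ 21.
  x = λ² - 10 - 17 = 441 - 27 ≡ 58; y = λ·(10 - 58) - 26 ≡ 34. → (58, 34)
8Q: (58, 34) + (17, 84). λ = (84 - 34)/(17 - 58) ≡ 50/48 mod 89. 48⁻¹ ≡ 13 (mod 89), so λ ≡ 27.
  x = λ² - 58 - 17 = 729 - 75 ≡ 31; y = λ·(58 - 31) - 34 ≡ 72. → (31, 72)
9Q: (31, 72) + (17, 84). λ = (84 - 72)/(17 - 31) ≡ 12/75 mod 89. 75⁻¹ ≡ 19 (mod 89), so λ ≡ 50.
  x = λ² - 31 - 17 = 2500 - 48 ≡ 49; y = λ·(31 - 49) - 72 ≡ 7. → (49, 7)

(49, 7)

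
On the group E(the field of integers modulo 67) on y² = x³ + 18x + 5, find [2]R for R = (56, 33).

(61, 63)

tangent at (56, 33): λ = (3·56² + 18)/(2·33) ≡ 46/66. 66⁻¹ ≡ 66 (mod 67), so λ ≡ 46·66 ≡ 21.
  x = λ² - 56 - 56 = 441 - 112 ≡ 61; y = λ·(56 - 61) - 33 ≡ 63. → (61, 63)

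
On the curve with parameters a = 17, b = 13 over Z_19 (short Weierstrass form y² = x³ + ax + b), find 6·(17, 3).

Write G = (17, 3).
Repeated addition: build up to 6G.
2G: tangent at (17, 3): λ = (3·17² + 17)/(2·3) ≡ 10/6. 6⁻¹ ≡ 16 (mod 19) since 6·16 = 96 ≡ 1, so λ ≡ 10·16 ≡ 8.
  x = λ² - 17 - 17 = 64 - 34 ≡ 11; y = λ·(17 - 11) - 3 ≡ 7. → (11, 7)
3G: (11, 7) + (17, 3). λ = (3 - 7)/(17 - 11) ≡ 15/6 mod 19. 6⁻¹ ≡ 16 (mod 19), so λ ≡ 12.
  x = λ² - 11 - 17 = 144 - 28 ≡ 2; y = λ·(11 - 2) - 7 ≡ 6. → (2, 6)
4G: (2, 6) + (17, 3). λ = (3 - 6)/(17 - 2) ≡ 16/15 mod 19. 15⁻¹ ≡ 14 (mod 19), so λ ≡ 15.
  x = λ² - 2 - 17 = 225 - 19 ≡ 16; y = λ·(2 - 16) - 6 ≡ 12. → (16, 12)
5G: (16, 12) + (17, 3). λ = (3 - 12)/(17 - 16) ≡ 10/1 mod 19. 1⁻¹ ≡ 1 (mod 19), so λ ≡ 10.
  x = λ² - 16 - 17 = 100 - 33 ≡ 10; y = λ·(16 - 10) - 12 ≡ 10. → (10, 10)
6G: (10, 10) + (17, 3). λ = (3 - 10)/(17 - 10) ≡ 12/7 mod 19. 7⁻¹ ≡ 11 (mod 19) since 7·11 = 77 ≡ 1, so λ ≡ 18.
  x = λ² - 10 - 17 = 324 - 27 ≡ 12; y = λ·(10 - 12) - 10 ≡ 11. → (12, 11)

(12, 11)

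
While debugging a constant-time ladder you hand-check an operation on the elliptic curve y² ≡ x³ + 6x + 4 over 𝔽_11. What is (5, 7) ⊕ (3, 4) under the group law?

(5, 7) + (3, 4). λ = (4 - 7)/(3 - 5) ≡ 8/9 mod 11. 9⁻¹ ≡ 5 (mod 11), so λ ≡ 7.
  x = λ² - 5 - 3 = 49 - 8 ≡ 8; y = λ·(5 - 8) - 7 ≡ 5. → (8, 5)

(8, 5)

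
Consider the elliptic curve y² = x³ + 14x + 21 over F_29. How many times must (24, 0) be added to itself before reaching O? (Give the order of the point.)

2

2P: (24, 0) + (24, 0): same x and y₁ ≡ -y₂, so the sum is O.
2P = O, so the order is 2.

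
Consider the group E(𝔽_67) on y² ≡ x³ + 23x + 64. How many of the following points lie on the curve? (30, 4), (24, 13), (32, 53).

(30, 4): 4² ≡ 16, rhs ≡ 16 → on.
(24, 13): 13² ≡ 35, rhs ≡ 35 → on.
(32, 53): 53² ≡ 62, rhs ≡ 1 → off.

2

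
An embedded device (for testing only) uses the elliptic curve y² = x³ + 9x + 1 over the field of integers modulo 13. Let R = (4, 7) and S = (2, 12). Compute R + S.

(10, 8)

(4, 7) + (2, 12). λ = (12 - 7)/(2 - 4) ≡ 5/11 mod 13. 11⁻¹ ≡ 6 (mod 13), so λ ≡ 4.
  x = λ² - 4 - 2 = 16 - 6 ≡ 10; y = λ·(4 - 10) - 7 ≡ 8. → (10, 8)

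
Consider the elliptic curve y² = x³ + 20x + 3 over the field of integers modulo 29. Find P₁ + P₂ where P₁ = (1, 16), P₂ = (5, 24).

(1, 16) + (5, 24). λ = (24 - 16)/(5 - 1) ≡ 8/4 mod 29. 4⁻¹ ≡ 22 (mod 29) since 4·22 = 88 ≡ 1, so λ ≡ 2.
  x = λ² - 1 - 5 = 4 - 6 ≡ 27; y = λ·(1 - 27) - 16 ≡ 19. → (27, 19)

(27, 19)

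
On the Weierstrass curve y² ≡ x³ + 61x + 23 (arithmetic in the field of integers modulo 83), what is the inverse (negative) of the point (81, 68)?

(81, 15)

-(81, 68) = (81, -68 mod 83) = (81, 15).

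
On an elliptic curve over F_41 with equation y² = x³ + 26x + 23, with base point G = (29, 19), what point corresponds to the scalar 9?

(13, 4)

Double-and-add on 9 = (1001)₂. Start with G = (29, 19) for the leading 1-bit.
double: tangent at (29, 19): λ = (3·29² + 26)/(2·19) ≡ 7/38. 38⁻¹ ≡ 27 (mod 41), so λ ≡ 7·27 ≡ 25.
  x = λ² - 29 - 29 = 625 - 58 ≡ 34; y = λ·(29 - 34) - 19 ≡ 20. → (34, 20)
double: tangent at (34, 20): λ = (3·34² + 26)/(2·20) ≡ 9/40. 40⁻¹ ≡ 40 (mod 41) since 40·40 = 1600 ≡ 1, so λ ≡ 9·40 ≡ 32.
  x = λ² - 34 - 34 = 1024 - 68 ≡ 13; y = λ·(34 - 13) - 20 ≡ 37. → (13, 37)
double: tangent at (13, 37): λ = (3·13² + 26)/(2·37) ≡ 0/33. 33⁻¹ ≡ 5 (mod 41), so λ ≡ 0·5 ≡ 0.
  x = λ² - 13 - 13 = 0 - 26 ≡ 15; y = λ·(13 - 15) - 37 ≡ 4. → (15, 4)
add G: (15, 4) + (29, 19). λ = (19 - 4)/(29 - 15) ≡ 15/14 mod 41. 14⁻¹ ≡ 3 (mod 41) since 14·3 = 42 ≡ 1, so λ ≡ 4.
  x = λ² - 15 - 29 = 16 - 44 ≡ 13; y = λ·(15 - 13) - 4 ≡ 4. → (13, 4)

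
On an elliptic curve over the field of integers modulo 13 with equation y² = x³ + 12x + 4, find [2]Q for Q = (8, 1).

(1, 11)

tangent at (8, 1): λ = (3·8² + 12)/(2·1) ≡ 9/2. 2⁻¹ ≡ 7 (mod 13), so λ ≡ 9·7 ≡ 11.
  x = λ² - 8 - 8 = 121 - 16 ≡ 1; y = λ·(8 - 1) - 1 ≡ 11. → (1, 11)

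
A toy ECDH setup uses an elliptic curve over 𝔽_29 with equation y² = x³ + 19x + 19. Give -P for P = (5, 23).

-(5, 23) = (5, -23 mod 29) = (5, 6).

(5, 6)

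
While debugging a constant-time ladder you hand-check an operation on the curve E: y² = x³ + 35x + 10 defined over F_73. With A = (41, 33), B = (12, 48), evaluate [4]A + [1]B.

(66, 15)

First 4A:
Repeated addition: build up to 4A.
2A: tangent at (41, 33): λ = (3·41² + 35)/(2·33) ≡ 41/66. 66⁻¹ ≡ 52 (mod 73), so λ ≡ 41·52 ≡ 15.
  x = λ² - 41 - 41 = 225 - 82 ≡ 70; y = λ·(41 - 70) - 33 ≡ 43. → (70, 43)
3A: (70, 43) + (41, 33). λ = (33 - 43)/(41 - 70) ≡ 63/44 mod 73. 44⁻¹ ≡ 5 (mod 73) since 44·5 = 220 ≡ 1, so λ ≡ 23.
  x = λ² - 70 - 41 = 529 - 111 ≡ 53; y = λ·(70 - 53) - 43 ≡ 56. → (53, 56)
4A: (53, 56) + (41, 33). λ = (33 - 56)/(41 - 53) ≡ 50/61 mod 73. 61⁻¹ ≡ 6 (mod 73), so λ ≡ 8.
  x = λ² - 53 - 41 = 64 - 94 ≡ 43; y = λ·(53 - 43) - 56 ≡ 24. → (43, 24)
4A = (43, 24).
Finally 4A + B:
(43, 24) + (12, 48). λ = (48 - 24)/(12 - 43) ≡ 24/42 mod 73. 42⁻¹ ≡ 40 (mod 73), so λ ≡ 11.
  x = λ² - 43 - 12 = 121 - 55 ≡ 66; y = λ·(43 - 66) - 24 ≡ 15. → (66, 15)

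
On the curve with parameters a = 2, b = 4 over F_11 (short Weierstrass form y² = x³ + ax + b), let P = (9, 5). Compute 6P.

Double-and-add on 6 = (110)₂. Start with P = (9, 5) for the leading 1-bit.
double: tangent at (9, 5): λ = (3·9² + 2)/(2·5) ≡ 3/10. 10⁻¹ ≡ 10 (mod 11) since 10·10 = 100 ≡ 1, so λ ≡ 3·10 ≡ 8.
  x = λ² - 9 - 9 = 64 - 18 ≡ 2; y = λ·(9 - 2) - 5 ≡ 7. → (2, 7)
add P: (2, 7) + (9, 5). λ = (5 - 7)/(9 - 2) ≡ 9/7 mod 11. 7⁻¹ ≡ 8 (mod 11) since 7·8 = 56 ≡ 1, so λ ≡ 6.
  x = λ² - 2 - 9 = 36 - 11 ≡ 3; y = λ·(2 - 3) - 7 ≡ 9. → (3, 9)
double: tangent at (3, 9): λ = (3·3² + 2)/(2·9) ≡ 7/7. 7⁻¹ ≡ 8 (mod 11), so λ ≡ 7·8 ≡ 1.
  x = λ² - 3 - 3 = 1 - 6 ≡ 6; y = λ·(3 - 6) - 9 ≡ 10. → (6, 10)

(6, 10)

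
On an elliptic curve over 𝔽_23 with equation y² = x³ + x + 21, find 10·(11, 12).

Write G = (11, 12).
Double-and-add on 10 = (1010)₂. Start with G = (11, 12) for the leading 1-bit.
double: tangent at (11, 12): λ = (3·11² + 1)/(2·12) ≡ 19/1. 1⁻¹ ≡ 1 (mod 23), so λ ≡ 19·1 ≡ 19.
  x = λ² - 11 - 11 = 361 - 22 ≡ 17; y = λ·(11 - 17) - 12 ≡ 12. → (17, 12)
double: tangent at (17, 12): λ = (3·17² + 1)/(2·12) ≡ 17/1. 1⁻¹ ≡ 1 (mod 23) since 1·1 = 1 ≡ 1, so λ ≡ 17·1 ≡ 17.
  x = λ² - 17 - 17 = 289 - 34 ≡ 2; y = λ·(17 - 2) - 12 ≡ 13. → (2, 13)
add G: (2, 13) + (11, 12). λ = (12 - 13)/(11 - 2) ≡ 22/9 mod 23. 9⁻¹ ≡ 18 (mod 23), so λ ≡ 5.
  x = λ² - 2 - 11 = 25 - 13 ≡ 12; y = λ·(2 - 12) - 13 ≡ 6. → (12, 6)
double: tangent at (12, 6): λ = (3·12² + 1)/(2·6) ≡ 19/12. 12⁻¹ ≡ 2 (mod 23), so λ ≡ 19·2 ≡ 15.
  x = λ² - 12 - 12 = 225 - 24 ≡ 17; y = λ·(12 - 17) - 6 ≡ 11. → (17, 11)

(17, 11)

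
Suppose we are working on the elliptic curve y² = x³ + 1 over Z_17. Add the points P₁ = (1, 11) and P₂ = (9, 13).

(1, 11) + (9, 13). λ = (13 - 11)/(9 - 1) ≡ 2/8 mod 17. 8⁻¹ ≡ 15 (mod 17) since 8·15 = 120 ≡ 1, so λ ≡ 13.
  x = λ² - 1 - 9 = 169 - 10 ≡ 6; y = λ·(1 - 6) - 11 ≡ 9. → (6, 9)

(6, 9)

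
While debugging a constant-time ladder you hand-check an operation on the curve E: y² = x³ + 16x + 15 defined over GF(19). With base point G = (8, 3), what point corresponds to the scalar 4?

Double-and-add on 4 = (100)₂. Start with G = (8, 3) for the leading 1-bit.
double: tangent at (8, 3): λ = (3·8² + 16)/(2·3) ≡ 18/6. 6⁻¹ ≡ 16 (mod 19) since 6·16 = 96 ≡ 1, so λ ≡ 18·16 ≡ 3.
  x = λ² - 8 - 8 = 9 - 16 ≡ 12; y = λ·(8 - 12) - 3 ≡ 4. → (12, 4)
double: tangent at (12, 4): λ = (3·12² + 16)/(2·4) ≡ 11/8. 8⁻¹ ≡ 12 (mod 19), so λ ≡ 11·12 ≡ 18.
  x = λ² - 12 - 12 = 324 - 24 ≡ 15; y = λ·(12 - 15) - 4 ≡ 18. → (15, 18)

(15, 18)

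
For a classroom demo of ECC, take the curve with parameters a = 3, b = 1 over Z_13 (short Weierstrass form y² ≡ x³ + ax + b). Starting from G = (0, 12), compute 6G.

O

Repeated addition: build up to 6G.
2G: tangent at (0, 12): λ = (3·0² + 3)/(2·12) ≡ 3/11. 11⁻¹ ≡ 6 (mod 13), so λ ≡ 3·6 ≡ 5.
  x = λ² - 0 - 0 = 25 - 0 ≡ 12; y = λ·(0 - 12) - 12 ≡ 6. → (12, 6)
3G: (12, 6) + (0, 12). λ = (12 - 6)/(0 - 12) ≡ 6/1 mod 13. 1⁻¹ ≡ 1 (mod 13) since 1·1 = 1 ≡ 1, so λ ≡ 6.
  x = λ² - 12 - 0 = 36 - 12 ≡ 11; y = λ·(12 - 11) - 6 ≡ 0. → (11, 0)
4G: (11, 0) + (0, 12). λ = (12 - 0)/(0 - 11) ≡ 12/2 mod 13. 2⁻¹ ≡ 7 (mod 13), so λ ≡ 6.
  x = λ² - 11 - 0 = 36 - 11 ≡ 12; y = λ·(11 - 12) - 0 ≡ 7. → (12, 7)
5G: (12, 7) + (0, 12). λ = (12 - 7)/(0 - 12) ≡ 5/1 mod 13. 1⁻¹ ≡ 1 (mod 13), so λ ≡ 5.
  x = λ² - 12 - 0 = 25 - 12 ≡ 0; y = λ·(12 - 0) - 7 ≡ 1. → (0, 1)
6G: (0, 1) + (0, 12): same x and y₁ ≡ -y₂, so the sum is O.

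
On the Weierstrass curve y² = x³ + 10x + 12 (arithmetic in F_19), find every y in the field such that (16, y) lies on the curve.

x³ + 10x + 12 = 4268 ≡ 12 (mod 19).
12 is a non-residue mod 19; no y exists.

none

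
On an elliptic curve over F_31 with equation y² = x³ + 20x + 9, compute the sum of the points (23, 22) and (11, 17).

(6, 29)

(23, 22) + (11, 17). λ = (17 - 22)/(11 - 23) ≡ 26/19 mod 31. 19⁻¹ ≡ 18 (mod 31), so λ ≡ 3.
  x = λ² - 23 - 11 = 9 - 34 ≡ 6; y = λ·(23 - 6) - 22 ≡ 29. → (6, 29)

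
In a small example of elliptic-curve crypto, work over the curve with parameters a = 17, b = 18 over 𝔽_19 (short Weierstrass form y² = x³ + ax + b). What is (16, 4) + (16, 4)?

tangent at (16, 4): λ = (3·16² + 17)/(2·4) ≡ 6/8. 8⁻¹ ≡ 12 (mod 19), so λ ≡ 6·12 ≡ 15.
  x = λ² - 16 - 16 = 225 - 32 ≡ 3; y = λ·(16 - 3) - 4 ≡ 1. → (3, 1)

(3, 1)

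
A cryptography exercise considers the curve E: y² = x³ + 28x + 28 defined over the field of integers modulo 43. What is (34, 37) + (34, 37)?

tangent at (34, 37): λ = (3·34² + 28)/(2·37) ≡ 13/31. 31⁻¹ ≡ 25 (mod 43) since 31·25 = 775 ≡ 1, so λ ≡ 13·25 ≡ 24.
  x = λ² - 34 - 34 = 576 - 68 ≡ 35; y = λ·(34 - 35) - 37 ≡ 25. → (35, 25)

(35, 25)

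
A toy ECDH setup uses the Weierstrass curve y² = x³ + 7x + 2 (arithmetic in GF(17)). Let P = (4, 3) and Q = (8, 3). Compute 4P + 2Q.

First 4P:
Double-and-add on 4 = (100)₂. Start with P = (4, 3) for the leading 1-bit.
double: tangent at (4, 3): λ = (3·4² + 7)/(2·3) ≡ 4/6. 6⁻¹ ≡ 3 (mod 17), so λ ≡ 4·3 ≡ 12.
  x = λ² - 4 - 4 = 144 - 8 ≡ 0; y = λ·(4 - 0) - 3 ≡ 11. → (0, 11)
double: tangent at (0, 11): λ = (3·0² + 7)/(2·11) ≡ 7/5. 5⁻¹ ≡ 7 (mod 17), so λ ≡ 7·7 ≡ 15.
  x = λ² - 0 - 0 = 225 - 0 ≡ 4; y = λ·(0 - 4) - 11 ≡ 14. → (4, 14)
4P = (4, 14).
Next 2Q:
Repeated addition: build up to 2Q.
2Q: tangent at (8, 3): λ = (3·8² + 7)/(2·3) ≡ 12/6. 6⁻¹ ≡ 3 (mod 17) since 6·3 = 18 ≡ 1, so λ ≡ 12·3 ≡ 2.
  x = λ² - 8 - 8 = 4 - 16 ≡ 5; y = λ·(8 - 5) - 3 ≡ 3. → (5, 3)
2Q = (5, 3).
Finally 4P + 2Q:
(4, 14) + (5, 3). λ = (3 - 14)/(5 - 4) ≡ 6/1 mod 17. 1⁻¹ ≡ 1 (mod 17) since 1·1 = 1 ≡ 1, so λ ≡ 6.
  x = λ² - 4 - 5 = 36 - 9 ≡ 10; y = λ·(4 - 10) - 14 ≡ 1. → (10, 1)

(10, 1)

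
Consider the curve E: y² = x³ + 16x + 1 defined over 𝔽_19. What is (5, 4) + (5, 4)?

(14, 10)

tangent at (5, 4): λ = (3·5² + 16)/(2·4) ≡ 15/8. 8⁻¹ ≡ 12 (mod 19), so λ ≡ 15·12 ≡ 9.
  x = λ² - 5 - 5 = 81 - 10 ≡ 14; y = λ·(5 - 14) - 4 ≡ 10. → (14, 10)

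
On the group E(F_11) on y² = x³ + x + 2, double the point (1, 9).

tangent at (1, 9): λ = (3·1² + 1)/(2·9) ≡ 4/7. 7⁻¹ ≡ 8 (mod 11) since 7·8 = 56 ≡ 1, so λ ≡ 4·8 ≡ 10.
  x = λ² - 1 - 1 = 100 - 2 ≡ 10; y = λ·(1 - 10) - 9 ≡ 0. → (10, 0)

(10, 0)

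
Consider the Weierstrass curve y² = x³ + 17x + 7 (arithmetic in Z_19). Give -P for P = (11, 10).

-(11, 10) = (11, -10 mod 19) = (11, 9).

(11, 9)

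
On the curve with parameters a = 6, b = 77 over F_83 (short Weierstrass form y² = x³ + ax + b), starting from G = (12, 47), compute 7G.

(0, 49)

Double-and-add on 7 = (111)₂. Start with G = (12, 47) for the leading 1-bit.
double: tangent at (12, 47): λ = (3·12² + 6)/(2·47) ≡ 23/11. 11⁻¹ ≡ 68 (mod 83), so λ ≡ 23·68 ≡ 70.
  x = λ² - 12 - 12 = 4900 - 24 ≡ 62; y = λ·(12 - 62) - 47 ≡ 22. → (62, 22)
add G: (62, 22) + (12, 47). λ = (47 - 22)/(12 - 62) ≡ 25/33 mod 83. 33⁻¹ ≡ 78 (mod 83) since 33·78 = 2574 ≡ 1, so λ ≡ 41.
  x = λ² - 62 - 12 = 1681 - 74 ≡ 30; y = λ·(62 - 30) - 22 ≡ 45. → (30, 45)
double: tangent at (30, 45): λ = (3·30² + 6)/(2·45) ≡ 50/7. 7⁻¹ ≡ 12 (mod 83), so λ ≡ 50·12 ≡ 19.
  x = λ² - 30 - 30 = 361 - 60 ≡ 52; y = λ·(30 - 52) - 45 ≡ 35. → (52, 35)
add G: (52, 35) + (12, 47). λ = (47 - 35)/(12 - 52) ≡ 12/43 mod 83. 43⁻¹ ≡ 56 (mod 83) since 43·56 = 2408 ≡ 1, so λ ≡ 8.
  x = λ² - 52 - 12 = 64 - 64 ≡ 0; y = λ·(52 - 0) - 35 ≡ 49. → (0, 49)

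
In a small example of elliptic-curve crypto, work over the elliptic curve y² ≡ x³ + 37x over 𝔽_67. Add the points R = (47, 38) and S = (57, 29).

(47, 38) + (57, 29). λ = (29 - 38)/(57 - 47) ≡ 58/10 mod 67. 10⁻¹ ≡ 47 (mod 67), so λ ≡ 46.
  x = λ² - 47 - 57 = 2116 - 104 ≡ 2; y = λ·(47 - 2) - 38 ≡ 22. → (2, 22)

(2, 22)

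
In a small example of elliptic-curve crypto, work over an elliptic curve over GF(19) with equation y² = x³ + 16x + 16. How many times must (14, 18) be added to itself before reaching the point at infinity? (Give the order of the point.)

3

2P: tangent at (14, 18): λ = (3·14² + 16)/(2·18) ≡ 15/17. 17⁻¹ ≡ 9 (mod 19), so λ ≡ 15·9 ≡ 2.
  x = λ² - 14 - 14 = 4 - 28 ≡ 14; y = λ·(14 - 14) - 18 ≡ 1. → (14, 1)
3P: (14, 1) + (14, 18): same x and y₁ ≡ -y₂, so the sum is the point at infinity.
3P = the point at infinity, so the order is 3.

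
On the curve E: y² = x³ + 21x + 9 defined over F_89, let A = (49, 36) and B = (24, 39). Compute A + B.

(49, 36) + (24, 39). λ = (39 - 36)/(24 - 49) ≡ 3/64 mod 89. 64⁻¹ ≡ 32 (mod 89) since 64·32 = 2048 ≡ 1, so λ ≡ 7.
  x = λ² - 49 - 24 = 49 - 73 ≡ 65; y = λ·(49 - 65) - 36 ≡ 30. → (65, 30)

(65, 30)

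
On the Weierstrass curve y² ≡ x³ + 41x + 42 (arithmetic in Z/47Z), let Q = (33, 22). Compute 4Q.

(3, 2)

Double-and-add on 4 = (100)₂. Start with Q = (33, 22) for the leading 1-bit.
double: tangent at (33, 22): λ = (3·33² + 41)/(2·22) ≡ 18/44. 44⁻¹ ≡ 31 (mod 47), so λ ≡ 18·31 ≡ 41.
  x = λ² - 33 - 33 = 1681 - 66 ≡ 17; y = λ·(33 - 17) - 22 ≡ 23. → (17, 23)
double: tangent at (17, 23): λ = (3·17² + 41)/(2·23) ≡ 15/46. 46⁻¹ ≡ 46 (mod 47) since 46·46 = 2116 ≡ 1, so λ ≡ 15·46 ≡ 32.
  x = λ² - 17 - 17 = 1024 - 34 ≡ 3; y = λ·(17 - 3) - 23 ≡ 2. → (3, 2)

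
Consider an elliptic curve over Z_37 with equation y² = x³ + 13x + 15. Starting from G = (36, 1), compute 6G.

Double-and-add on 6 = (110)₂. Start with G = (36, 1) for the leading 1-bit.
double: tangent at (36, 1): λ = (3·36² + 13)/(2·1) ≡ 16/2. 2⁻¹ ≡ 19 (mod 37) since 2·19 = 38 ≡ 1, so λ ≡ 16·19 ≡ 8.
  x = λ² - 36 - 36 = 64 - 72 ≡ 29; y = λ·(36 - 29) - 1 ≡ 18. → (29, 18)
add G: (29, 18) + (36, 1). λ = (1 - 18)/(36 - 29) ≡ 20/7 mod 37. 7⁻¹ ≡ 16 (mod 37), so λ ≡ 24.
  x = λ² - 29 - 36 = 576 - 65 ≡ 30; y = λ·(29 - 30) - 18 ≡ 32. → (30, 32)
double: tangent at (30, 32): λ = (3·30² + 13)/(2·32) ≡ 12/27. 27⁻¹ ≡ 11 (mod 37), so λ ≡ 12·11 ≡ 21.
  x = λ² - 30 - 30 = 441 - 60 ≡ 11; y = λ·(30 - 11) - 32 ≡ 34. → (11, 34)

(11, 34)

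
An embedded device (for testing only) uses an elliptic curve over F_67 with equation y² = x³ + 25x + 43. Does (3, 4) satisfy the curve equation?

y² = 4² ≡ 16; x³ + 25x + 43 = 145 ≡ 11 (mod 67). 16 ≠ 11.

no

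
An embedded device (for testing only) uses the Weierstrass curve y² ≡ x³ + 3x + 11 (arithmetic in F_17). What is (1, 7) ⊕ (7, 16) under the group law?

(1, 7) + (7, 16). λ = (16 - 7)/(7 - 1) ≡ 9/6 mod 17. 6⁻¹ ≡ 3 (mod 17), so λ ≡ 10.
  x = λ² - 1 - 7 = 100 - 8 ≡ 7; y = λ·(1 - 7) - 7 ≡ 1. → (7, 1)

(7, 1)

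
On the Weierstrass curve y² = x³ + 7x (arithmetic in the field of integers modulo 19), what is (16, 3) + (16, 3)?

(17, 4)

tangent at (16, 3): λ = (3·16² + 7)/(2·3) ≡ 15/6. 6⁻¹ ≡ 16 (mod 19), so λ ≡ 15·16 ≡ 12.
  x = λ² - 16 - 16 = 144 - 32 ≡ 17; y = λ·(16 - 17) - 3 ≡ 4. → (17, 4)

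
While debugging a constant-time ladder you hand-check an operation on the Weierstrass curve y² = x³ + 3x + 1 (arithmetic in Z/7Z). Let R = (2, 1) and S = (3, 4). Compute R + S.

(4, 0)

(2, 1) + (3, 4). λ = (4 - 1)/(3 - 2) ≡ 3/1 mod 7. 1⁻¹ ≡ 1 (mod 7), so λ ≡ 3.
  x = λ² - 2 - 3 = 9 - 5 ≡ 4; y = λ·(2 - 4) - 1 ≡ 0. → (4, 0)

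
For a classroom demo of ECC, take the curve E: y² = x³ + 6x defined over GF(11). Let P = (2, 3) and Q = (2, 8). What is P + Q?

The two points share x = 2 and their y-coordinates satisfy 3 + 8 ≡ 0 (mod 11), so they are inverses. Their sum is the point at infinity.

O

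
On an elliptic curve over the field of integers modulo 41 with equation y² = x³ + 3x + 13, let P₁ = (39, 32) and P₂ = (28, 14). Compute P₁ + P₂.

(39, 32) + (28, 14). λ = (14 - 32)/(28 - 39) ≡ 23/30 mod 41. 30⁻¹ ≡ 26 (mod 41), so λ ≡ 24.
  x = λ² - 39 - 28 = 576 - 67 ≡ 17; y = λ·(39 - 17) - 32 ≡ 4. → (17, 4)

(17, 4)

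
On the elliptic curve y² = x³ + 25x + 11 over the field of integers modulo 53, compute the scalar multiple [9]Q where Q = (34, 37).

Double-and-add on 9 = (1001)₂. Start with Q = (34, 37) for the leading 1-bit.
double: tangent at (34, 37): λ = (3·34² + 25)/(2·37) ≡ 48/21. 21⁻¹ ≡ 48 (mod 53), so λ ≡ 48·48 ≡ 25.
  x = λ² - 34 - 34 = 625 - 68 ≡ 27; y = λ·(34 - 27) - 37 ≡ 32. → (27, 32)
double: tangent at (27, 32): λ = (3·27² + 25)/(2·32) ≡ 39/11. 11⁻¹ ≡ 29 (mod 53), so λ ≡ 39·29 ≡ 18.
  x = λ² - 27 - 27 = 324 - 54 ≡ 5; y = λ·(27 - 5) - 32 ≡ 46. → (5, 46)
double: tangent at (5, 46): λ = (3·5² + 25)/(2·46) ≡ 47/39. 39⁻¹ ≡ 34 (mod 53) since 39·34 = 1326 ≡ 1, so λ ≡ 47·34 ≡ 8.
  x = λ² - 5 - 5 = 64 - 10 ≡ 1; y = λ·(5 - 1) - 46 ≡ 39. → (1, 39)
add Q: (1, 39) + (34, 37). λ = (37 - 39)/(34 - 1) ≡ 51/33 mod 53. 33⁻¹ ≡ 45 (mod 53) since 33·45 = 1485 ≡ 1, so λ ≡ 16.
  x = λ² - 1 - 34 = 256 - 35 ≡ 9; y = λ·(1 - 9) - 39 ≡ 45. → (9, 45)

(9, 45)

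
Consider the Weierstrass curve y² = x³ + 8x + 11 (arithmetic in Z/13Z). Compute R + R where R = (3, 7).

tangent at (3, 7): λ = (3·3² + 8)/(2·7) ≡ 9/1. 1⁻¹ ≡ 1 (mod 13) since 1·1 = 1 ≡ 1, so λ ≡ 9·1 ≡ 9.
  x = λ² - 3 - 3 = 81 - 6 ≡ 10; y = λ·(3 - 10) - 7 ≡ 8. → (10, 8)

(10, 8)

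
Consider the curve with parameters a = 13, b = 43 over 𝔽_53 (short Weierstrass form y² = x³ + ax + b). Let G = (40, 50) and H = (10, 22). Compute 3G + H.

First 3G:
Repeated addition: build up to 3G.
2G: tangent at (40, 50): λ = (3·40² + 13)/(2·50) ≡ 43/47. 47⁻¹ ≡ 44 (mod 53), so λ ≡ 43·44 ≡ 37.
  x = λ² - 40 - 40 = 1369 - 80 ≡ 17; y = λ·(40 - 17) - 50 ≡ 6. → (17, 6)
3G: (17, 6) + (40, 50). λ = (50 - 6)/(40 - 17) ≡ 44/23 mod 53. 23⁻¹ ≡ 30 (mod 53), so λ ≡ 48.
  x = λ² - 17 - 40 = 2304 - 57 ≡ 21; y = λ·(17 - 21) - 6 ≡ 14. → (21, 14)
3G = (21, 14).
Finally 3G + H:
(21, 14) + (10, 22). λ = (22 - 14)/(10 - 21) ≡ 8/42 mod 53. 42⁻¹ ≡ 24 (mod 53), so λ ≡ 33.
  x = λ² - 21 - 10 = 1089 - 31 ≡ 51; y = λ·(21 - 51) - 14 ≡ 3. → (51, 3)

(51, 3)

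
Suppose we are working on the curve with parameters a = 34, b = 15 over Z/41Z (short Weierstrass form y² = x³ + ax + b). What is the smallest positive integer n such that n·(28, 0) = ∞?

2P: (28, 0) + (28, 0): same x and y₁ ≡ -y₂, so the sum is ∞.
2P = ∞, so the order is 2.

2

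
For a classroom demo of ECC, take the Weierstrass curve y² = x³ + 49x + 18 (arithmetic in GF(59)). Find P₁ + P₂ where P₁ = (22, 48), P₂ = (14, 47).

(22, 48) + (14, 47). λ = (47 - 48)/(14 - 22) ≡ 58/51 mod 59. 51⁻¹ ≡ 22 (mod 59) since 51·22 = 1122 ≡ 1, so λ ≡ 37.
  x = λ² - 22 - 14 = 1369 - 36 ≡ 35; y = λ·(22 - 35) - 48 ≡ 2. → (35, 2)

(35, 2)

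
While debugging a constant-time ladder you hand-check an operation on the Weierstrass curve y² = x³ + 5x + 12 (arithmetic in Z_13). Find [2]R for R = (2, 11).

(10, 10)

tangent at (2, 11): λ = (3·2² + 5)/(2·11) ≡ 4/9. 9⁻¹ ≡ 3 (mod 13) since 9·3 = 27 ≡ 1, so λ ≡ 4·3 ≡ 12.
  x = λ² - 2 - 2 = 144 - 4 ≡ 10; y = λ·(2 - 10) - 11 ≡ 10. → (10, 10)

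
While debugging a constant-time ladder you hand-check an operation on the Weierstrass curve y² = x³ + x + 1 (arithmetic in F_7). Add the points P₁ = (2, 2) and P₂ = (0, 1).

(0, 6)

(2, 2) + (0, 1). λ = (1 - 2)/(0 - 2) ≡ 6/5 mod 7. 5⁻¹ ≡ 3 (mod 7) since 5·3 = 15 ≡ 1, so λ ≡ 4.
  x = λ² - 2 - 0 = 16 - 2 ≡ 0; y = λ·(2 - 0) - 2 ≡ 6. → (0, 6)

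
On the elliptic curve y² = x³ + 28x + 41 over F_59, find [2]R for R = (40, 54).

tangent at (40, 54): λ = (3·40² + 28)/(2·54) ≡ 49/49. 49⁻¹ ≡ 53 (mod 59), so λ ≡ 49·53 ≡ 1.
  x = λ² - 40 - 40 = 1 - 80 ≡ 39; y = λ·(40 - 39) - 54 ≡ 6. → (39, 6)

(39, 6)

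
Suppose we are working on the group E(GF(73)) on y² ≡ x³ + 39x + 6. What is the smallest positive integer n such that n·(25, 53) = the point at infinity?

2P: tangent at (25, 53): λ = (3·25² + 39)/(2·53) ≡ 16/33. 33⁻¹ ≡ 31 (mod 73) since 33·31 = 1023 ≡ 1, so λ ≡ 16·31 ≡ 58.
  x = λ² - 25 - 25 = 3364 - 50 ≡ 29; y = λ·(25 - 29) - 53 ≡ 7. → (29, 7)
3P: (29, 7) + (25, 53). λ = (53 - 7)/(25 - 29) ≡ 46/69 mod 73. 69⁻¹ ≡ 18 (mod 73) since 69·18 = 1242 ≡ 1, so λ ≡ 25.
  x = λ² - 29 - 25 = 625 - 54 ≡ 60; y = λ·(29 - 60) - 7 ≡ 21. → (60, 21)
4P: (60, 21) + (25, 53). λ = (53 - 21)/(25 - 60) ≡ 32/38 mod 73. 38⁻¹ ≡ 25 (mod 73), so λ ≡ 70.
  x = λ² - 60 - 25 = 4900 - 85 ≡ 70; y = λ·(60 - 70) - 21 ≡ 9. → (70, 9)
5P: (70, 9) + (25, 53). λ = (53 - 9)/(25 - 70) ≡ 44/28 mod 73. 28⁻¹ ≡ 60 (mod 73), so λ ≡ 12.
  x = λ² - 70 - 25 = 144 - 95 ≡ 49; y = λ·(70 - 49) - 9 ≡ 24. → (49, 24)
6P: (49, 24) + (25, 53). λ = (53 - 24)/(25 - 49) ≡ 29/49 mod 73. 49⁻¹ ≡ 3 (mod 73), so λ ≡ 14.
  x = λ² - 49 - 25 = 196 - 74 ≡ 49; y = λ·(49 - 49) - 24 ≡ 49. → (49, 49)
7P: (49, 49) + (25, 53). λ = (53 - 49)/(25 - 49) ≡ 4/49 mod 73. 49⁻¹ ≡ 3 (mod 73) since 49·3 = 147 ≡ 1, so λ ≡ 12.
  x = λ² - 49 - 25 = 144 - 74 ≡ 70; y = λ·(49 - 70) - 49 ≡ 64. → (70, 64)
8P: (70, 64) + (25, 53). λ = (53 - 64)/(25 - 70) ≡ 62/28 mod 73. 28⁻¹ ≡ 60 (mod 73), so λ ≡ 70.
  x = λ² - 70 - 25 = 4900 - 95 ≡ 60; y = λ·(70 - 60) - 64 ≡ 52. → (60, 52)
9P: (60, 52) + (25, 53). λ = (53 - 52)/(25 - 60) ≡ 1/38 mod 73. 38⁻¹ ≡ 25 (mod 73), so λ ≡ 25.
  x = λ² - 60 - 25 = 625 - 85 ≡ 29; y = λ·(60 - 29) - 52 ≡ 66. → (29, 66)
10P: (29, 66) + (25, 53). λ = (53 - 66)/(25 - 29) ≡ 60/69 mod 73. 69⁻¹ ≡ 18 (mod 73) since 69·18 = 1242 ≡ 1, so λ ≡ 58.
  x = λ² - 29 - 25 = 3364 - 54 ≡ 25; y = λ·(29 - 25) - 66 ≡ 20. → (25, 20)
11P: (25, 20) + (25, 53): same x and y₁ ≡ -y₂, so the sum is the point at infinity.
11P = the point at infinity, so the order is 11.

11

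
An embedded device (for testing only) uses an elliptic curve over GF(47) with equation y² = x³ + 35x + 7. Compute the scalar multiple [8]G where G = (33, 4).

(15, 37)

Double-and-add on 8 = (1000)₂. Start with G = (33, 4) for the leading 1-bit.
double: tangent at (33, 4): λ = (3·33² + 35)/(2·4) ≡ 12/8. 8⁻¹ ≡ 6 (mod 47) since 8·6 = 48 ≡ 1, so λ ≡ 12·6 ≡ 25.
  x = λ² - 33 - 33 = 625 - 66 ≡ 42; y = λ·(33 - 42) - 4 ≡ 6. → (42, 6)
double: tangent at (42, 6): λ = (3·42² + 35)/(2·6) ≡ 16/12. 12⁻¹ ≡ 4 (mod 47), so λ ≡ 16·4 ≡ 17.
  x = λ² - 42 - 42 = 289 - 84 ≡ 17; y = λ·(42 - 17) - 6 ≡ 43. → (17, 43)
double: tangent at (17, 43): λ = (3·17² + 35)/(2·43) ≡ 9/39. 39⁻¹ ≡ 41 (mod 47), so λ ≡ 9·41 ≡ 40.
  x = λ² - 17 - 17 = 1600 - 34 ≡ 15; y = λ·(17 - 15) - 43 ≡ 37. → (15, 37)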